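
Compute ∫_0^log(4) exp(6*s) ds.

Let u = exp(s), so du = exp(s) ds. When s = 0, u = 1; when s = log(4), u = 4.
The integral becomes ∫ u**5 du from 1 to 4, with antiderivative u**6/6.
Back in s: F(s) = exp(6*s)/6.
Then F(log(4)) - F(0) = (2048/3) - (1/6) = 1365/2.

1365/2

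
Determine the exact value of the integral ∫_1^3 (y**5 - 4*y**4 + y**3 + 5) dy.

-634/15

By the power rule, an antiderivative is F(y) = y**6/6 - 4*y**5/5 + y**4/4 + 5*y.
Then F(3) - F(1) = (-753/20) - (277/60) = -634/15.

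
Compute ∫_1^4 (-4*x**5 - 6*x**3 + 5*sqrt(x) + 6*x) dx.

-18265/6

By the power rule, an antiderivative is F(x) = -2*x**6/3 - 3*x**4/2 + 10*x**(3/2)/3 + 3*x**2.
Then F(4) - F(1) = (-3040) - (25/6) = -18265/6.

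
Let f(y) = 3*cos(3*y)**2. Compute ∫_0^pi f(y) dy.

Use the identity cos^2(3*y) = (1 + cos(6*y))/2.
An antiderivative is F(y) = 3*y/2 + sin(6*y)/4.
Then F(pi) - F(0) = (3*pi/2) - (0) = 3*pi/2.

3*pi/2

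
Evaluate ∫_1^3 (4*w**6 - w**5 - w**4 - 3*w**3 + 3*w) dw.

By the power rule, an antiderivative is F(w) = 4*w**7/7 - w**6/6 - w**5/5 - 3*w**4/4 + 3*w**2/2.
Then F(3) - F(1) = (144531/140) - (401/420) = 108298/105.

108298/105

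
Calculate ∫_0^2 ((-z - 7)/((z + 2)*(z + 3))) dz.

Factor the denominator: z**2 + 5*z + 6 = (z + 3)(z + 2).
Partial fractions: (-z - 7)/((z + 2)*(z + 3)) = 4/(z + 3) - 5/(z + 2).
An antiderivative is F(z) = -5*log(z + 2) + 4*log(z + 3).
Then F(2) - F(0) = (-10*log(2) + 4*log(5)) - (log(81/32)) = -4*log(3) - 5*log(2) + 4*log(5).

-4*log(3) - 5*log(2) + 4*log(5)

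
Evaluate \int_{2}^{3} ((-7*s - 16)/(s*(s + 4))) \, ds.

Factor the denominator: s**2 + 4*s = (s + 4)s.
Partial fractions: (-7*s - 16)/(s*(s + 4)) = -3/(s + 4) - 4/s.
An antiderivative is F(s) = -4*log(s) - 3*log(s + 4).
Then F(3) - F(2) = (-3*log(7) - 4*log(3)) - (-7*log(2) - 3*log(3)) = -3*log(7) - log(3) + 7*log(2).

-3*log(7) - log(3) + 7*log(2)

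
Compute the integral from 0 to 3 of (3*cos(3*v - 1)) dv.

sin(1) + sin(8)

Let u = 3*v - 1, so du = 3 dv. When v = 0, u = -1; when v = 3, u = 8.
The integral becomes ∫ cos(u) du from -1 to 8, with antiderivative sin(u).
Back in v: F(v) = sin(3*v - 1).
Then F(3) - F(0) = (sin(8)) - (-sin(1)) = sin(1) + sin(8).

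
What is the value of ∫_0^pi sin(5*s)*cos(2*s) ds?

10/21

Use the identity sin(5*s)cos(2*s) = [sin(7*s) + sin(3*s)]/2.
An antiderivative is F(s) = -cos(3*s)/6 - cos(7*s)/14.
Then F(pi) - F(0) = (5/21) - (-5/21) = 10/21.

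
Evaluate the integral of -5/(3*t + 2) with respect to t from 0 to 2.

-10*log(2)/3

An antiderivative is F(t) = -5*log(3*t + 2)/3.
Then F(2) - F(0) = (-log(32)) - (-5*log(2)/3) = -10*log(2)/3.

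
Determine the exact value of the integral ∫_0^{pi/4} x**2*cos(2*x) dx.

Integrate by parts twice (u = x^2, dv = cos(2*x) dx).
An antiderivative is F(x) = x**2*sin(2*x)/2 + x*cos(2*x)/2 - sin(2*x)/4.
Then F(pi/4) - F(0) = (-1/4 + pi**2/32) - (0) = -1/4 + pi**2/32.

-1/4 + pi**2/32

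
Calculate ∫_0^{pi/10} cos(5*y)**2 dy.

Use the identity cos^2(5*y) = (1 + cos(10*y))/2.
An antiderivative is F(y) = y/2 + sin(10*y)/20.
Then F(pi/10) - F(0) = (pi/20) - (0) = pi/20.

pi/20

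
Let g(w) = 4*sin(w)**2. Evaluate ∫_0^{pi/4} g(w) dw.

-1 + pi/2

Use the identity sin^2(w) = (1 - cos(2*w))/2.
An antiderivative is F(w) = 2*w - sin(2*w).
Then F(pi/4) - F(0) = (-1 + pi/2) - (0) = -1 + pi/2.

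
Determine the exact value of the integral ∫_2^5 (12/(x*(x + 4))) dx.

Factor the denominator: x**2 + 4*x = (x + 4)x.
Partial fractions: 12/(x*(x + 4)) = -3/(x + 4) + 3/x.
An antiderivative is F(x) = 3*log(x) - 3*log(x + 4).
Then F(5) - F(2) = (-6*log(3) + 3*log(5)) - (-log(27)) = -3*log(3) + 3*log(5).

-3*log(3) + 3*log(5)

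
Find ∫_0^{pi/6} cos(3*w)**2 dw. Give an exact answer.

pi/12

Use the identity cos^2(3*w) = (1 + cos(6*w))/2.
An antiderivative is F(w) = w/2 + sin(6*w)/12.
Then F(pi/6) - F(0) = (pi/12) - (0) = pi/12.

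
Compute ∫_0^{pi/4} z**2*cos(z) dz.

Integrate by parts twice (u = z^2, dv = cos(z) dz).
An antiderivative is F(z) = z**2*sin(z) + 2*z*cos(z) - 2*sin(z).
Then F(pi/4) - F(0) = (sqrt(2)*(-32 + pi**2 + 8*pi)/32) - (0) = sqrt(2)*(-32 + pi**2 + 8*pi)/32.

sqrt(2)*(-32 + pi**2 + 8*pi)/32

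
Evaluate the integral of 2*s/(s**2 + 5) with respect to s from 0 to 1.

log(6/5)

Let u = s**2 + 5, so du = 2*s ds. When s = 0, u = 5; when s = 1, u = 6.
The integral becomes ∫ 1/u du from 5 to 6, with antiderivative log(u).
Back in s: F(s) = log(s**2 + 5).
Then F(1) - F(0) = (log(6)) - (log(5)) = log(6/5).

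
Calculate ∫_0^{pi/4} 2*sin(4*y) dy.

An antiderivative is F(y) = -cos(4*y)/2.
Then F(pi/4) - F(0) = (1/2) - (-1/2) = 1.

1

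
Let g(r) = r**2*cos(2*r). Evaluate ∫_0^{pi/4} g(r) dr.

-1/4 + pi**2/32

Integrate by parts twice (u = r^2, dv = cos(2*r) dr).
An antiderivative is F(r) = r**2*sin(2*r)/2 + r*cos(2*r)/2 - sin(2*r)/4.
Then F(pi/4) - F(0) = (-1/4 + pi**2/32) - (0) = -1/4 + pi**2/32.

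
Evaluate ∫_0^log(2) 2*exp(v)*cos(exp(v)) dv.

-2*sin(1) + 2*sin(2)

Let u = exp(v), so du = exp(v) dv. When v = 0, u = 1; when v = log(2), u = 2.
The integral becomes 2·∫ cos(u) du from 1 to 2, with antiderivative 2*sin(u).
Back in v: F(v) = 2*sin(exp(v)).
Then F(log(2)) - F(0) = (2*sin(2)) - (2*sin(1)) = -2*sin(1) + 2*sin(2).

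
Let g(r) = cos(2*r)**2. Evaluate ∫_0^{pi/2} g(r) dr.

Use the identity cos^2(2*r) = (1 + cos(4*r))/2.
An antiderivative is F(r) = r/2 + sin(4*r)/8.
Then F(pi/2) - F(0) = (pi/4) - (0) = pi/4.

pi/4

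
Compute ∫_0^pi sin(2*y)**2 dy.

pi/2

Use the identity sin^2(2*y) = (1 - cos(4*y))/2.
An antiderivative is F(y) = y/2 - sin(4*y)/8.
Then F(pi) - F(0) = (pi/2) - (0) = pi/2.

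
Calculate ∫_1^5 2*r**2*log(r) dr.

-248/9 + 250*log(5)/3

Integrate by parts once (u = ln r, dv = 2*r**2 dr).
An antiderivative is F(r) = 2*r**3*(3*log(r) - 1)/9.
Then F(5) - F(1) = (-250/9 + 250*log(5)/3) - (-2/9) = -248/9 + 250*log(5)/3.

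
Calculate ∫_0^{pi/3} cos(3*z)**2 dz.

Use the identity cos^2(3*z) = (1 + cos(6*z))/2.
An antiderivative is F(z) = z/2 + sin(6*z)/12.
Then F(pi/3) - F(0) = (pi/6) - (0) = pi/6.

pi/6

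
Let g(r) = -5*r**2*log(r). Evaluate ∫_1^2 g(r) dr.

Integrate by parts once (u = ln r, dv = -5*r**2 dr).
An antiderivative is F(r) = -5*r**3*(3*log(r) - 1)/9.
Then F(2) - F(1) = (40/9 - 40*log(2)/3) - (5/9) = 35/9 - 40*log(2)/3.

35/9 - 40*log(2)/3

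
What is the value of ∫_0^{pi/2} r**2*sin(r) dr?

-2 + pi

Integrate by parts twice (u = r^2, dv = sin(r) dr).
An antiderivative is F(r) = -r**2*cos(r) + 2*r*sin(r) + 2*cos(r).
Then F(pi/2) - F(0) = (pi) - (2) = -2 + pi.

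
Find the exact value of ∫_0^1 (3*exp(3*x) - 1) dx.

-2 + exp(3)

An antiderivative is F(x) = exp(3*x) - x.
Then F(1) - F(0) = (-1 + exp(3)) - (1) = -2 + exp(3).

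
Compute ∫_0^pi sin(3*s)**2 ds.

pi/2

Use the identity sin^2(3*s) = (1 - cos(6*s))/2.
An antiderivative is F(s) = s/2 - sin(6*s)/12.
Then F(pi) - F(0) = (pi/2) - (0) = pi/2.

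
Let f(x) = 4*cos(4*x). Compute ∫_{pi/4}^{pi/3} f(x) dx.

-sqrt(3)/2

An antiderivative is F(x) = sin(4*x).
Then F(pi/3) - F(pi/4) = (-sqrt(3)/2) - (0) = -sqrt(3)/2.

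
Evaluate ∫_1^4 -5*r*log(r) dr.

Integrate by parts once (u = ln r, dv = -5*r dr).
An antiderivative is F(r) = -5*r**2*(2*log(r) - 1)/4.
Then F(4) - F(1) = (20 - 80*log(2)) - (5/4) = 75/4 - 80*log(2).

75/4 - 80*log(2)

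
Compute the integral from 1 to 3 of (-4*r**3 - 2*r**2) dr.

By the power rule, an antiderivative is F(r) = -r**4 - 2*r**3/3.
Then F(3) - F(1) = (-99) - (-5/3) = -292/3.

-292/3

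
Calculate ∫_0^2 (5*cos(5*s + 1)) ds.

Let u = 5*s + 1, so du = 5 ds. When s = 0, u = 1; when s = 2, u = 11.
The integral becomes ∫ cos(u) du from 1 to 11, with antiderivative sin(u).
Back in s: F(s) = sin(5*s + 1).
Then F(2) - F(0) = (sin(11)) - (sin(1)) = sin(11) - sin(1).

sin(11) - sin(1)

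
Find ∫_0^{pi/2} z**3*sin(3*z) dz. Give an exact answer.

Integrate by parts 3 times (u = z^3, dv = sin(3*z) dz).
An antiderivative is F(z) = -z**3*cos(3*z)/3 + z**2*sin(3*z)/3 + 2*z*cos(3*z)/9 - 2*sin(3*z)/27.
Then F(pi/2) - F(0) = (2/27 - pi**2/12) - (0) = 2/27 - pi**2/12.

2/27 - pi**2/12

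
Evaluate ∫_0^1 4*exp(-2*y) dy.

2 - 2*exp(-2)

An antiderivative is F(y) = -2*exp(-2*y).
Then F(1) - F(0) = (-2*exp(-2)) - (-2) = 2 - 2*exp(-2).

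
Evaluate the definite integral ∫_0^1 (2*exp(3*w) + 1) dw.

1/3 + 2*exp(3)/3

An antiderivative is F(w) = 2*exp(3*w)/3 + w.
Then F(1) - F(0) = (1 + 2*exp(3)/3) - (2/3) = 1/3 + 2*exp(3)/3.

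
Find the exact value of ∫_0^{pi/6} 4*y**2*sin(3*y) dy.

Integrate by parts twice (u = y^2, dv = 4*sin(3*y) dy).
An antiderivative is F(y) = -4*y**2*cos(3*y)/3 + 8*y*sin(3*y)/9 + 8*cos(3*y)/27.
Then F(pi/6) - F(0) = (4*pi/27) - (8/27) = -8/27 + 4*pi/27.

-8/27 + 4*pi/27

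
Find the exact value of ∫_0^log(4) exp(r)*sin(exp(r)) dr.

Let u = exp(r), so du = exp(r) dr. When r = 0, u = 1; when r = log(4), u = 4.
The integral becomes ∫ sin(u) du from 1 to 4, with antiderivative -cos(u).
Back in r: F(r) = -cos(exp(r)).
Then F(log(4)) - F(0) = (-cos(4)) - (-cos(1)) = cos(1) - cos(4).

cos(1) - cos(4)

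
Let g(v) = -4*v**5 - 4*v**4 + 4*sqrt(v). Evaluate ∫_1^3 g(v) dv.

By the power rule, an antiderivative is F(v) = -2*v**6/3 - 4*v**5/5 + 8*v**(3/2)/3.
Then F(3) - F(1) = (-3402/5 + 8*sqrt(3)) - (6/5) = -3408/5 + 8*sqrt(3).

-3408/5 + 8*sqrt(3)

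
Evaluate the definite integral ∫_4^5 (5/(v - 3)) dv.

An antiderivative is F(v) = 5*log(v - 3).
Then F(5) - F(4) = (log(32)) - (0) = log(32).

log(32)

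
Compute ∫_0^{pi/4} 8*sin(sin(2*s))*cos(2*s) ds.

Let u = sin(2*s), so du = 2*cos(2*s) ds. When s = 0, u = 0; when s = pi/4, u = 1.
The integral becomes 4·∫ sin(u) du from 0 to 1, with antiderivative -4*cos(u).
Back in s: F(s) = -4*cos(sin(2*s)).
Then F(pi/4) - F(0) = (-4*cos(1)) - (-4) = 4 - 4*cos(1).

4 - 4*cos(1)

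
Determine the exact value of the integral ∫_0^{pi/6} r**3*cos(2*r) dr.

Integrate by parts 3 times (u = r^3, dv = cos(2*r) dr).
An antiderivative is F(r) = r**3*sin(2*r)/2 + 3*r**2*cos(2*r)/4 - 3*r*sin(2*r)/4 - 3*cos(2*r)/8.
Then F(pi/6) - F(0) = (-sqrt(3)*pi/16 - 3/16 + sqrt(3)*pi**3/864 + pi**2/96) - (-3/8) = -sqrt(3)*pi/16 + sqrt(3)*pi**3/864 + pi**2/96 + 3/16.

-sqrt(3)*pi/16 + sqrt(3)*pi**3/864 + pi**2/96 + 3/16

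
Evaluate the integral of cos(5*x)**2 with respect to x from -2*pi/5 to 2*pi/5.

2*pi/5

Use the identity cos^2(5*x) = (1 + cos(10*x))/2.
An antiderivative is F(x) = x/2 + sin(10*x)/20.
Then F(2*pi/5) - F(-2*pi/5) = (pi/5) - (-pi/5) = 2*pi/5.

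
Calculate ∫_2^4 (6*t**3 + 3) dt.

366

By the power rule, an antiderivative is F(t) = 3*t**4/2 + 3*t.
Then F(4) - F(2) = (396) - (30) = 366.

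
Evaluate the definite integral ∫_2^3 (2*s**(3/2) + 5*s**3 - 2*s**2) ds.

-16*sqrt(2)/5 + 36*sqrt(3)/5 + 823/12

By the power rule, an antiderivative is F(s) = 4*s**(5/2)/5 + 5*s**4/4 - 2*s**3/3.
Then F(3) - F(2) = (36*sqrt(3)/5 + 333/4) - (16*sqrt(2)/5 + 44/3) = -16*sqrt(2)/5 + 36*sqrt(3)/5 + 823/12.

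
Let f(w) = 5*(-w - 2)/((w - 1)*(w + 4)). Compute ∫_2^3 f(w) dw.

Factor the denominator: w**2 + 3*w - 4 = (w + 4)(w - 1).
Partial fractions: 5*(-w - 2)/((w - 1)*(w + 4)) = -2/(w + 4) - 3/(w - 1).
An antiderivative is F(w) = -3*log(w - 1) - 2*log(w + 4).
Then F(3) - F(2) = (-2*log(7) - 3*log(2)) - (-log(36)) = log(9/98).

log(9/98)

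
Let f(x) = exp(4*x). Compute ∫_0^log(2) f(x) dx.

Let u = exp(x), so du = exp(x) dx. When x = 0, u = 1; when x = log(2), u = 2.
The integral becomes ∫ u**3 du from 1 to 2, with antiderivative u**4/4.
Back in x: F(x) = exp(4*x)/4.
Then F(log(2)) - F(0) = (4) - (1/4) = 15/4.

15/4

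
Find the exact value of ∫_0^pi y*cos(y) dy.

-2

Integrate by parts once (u = y, dv = cos(y) dy).
An antiderivative is F(y) = y*sin(y) + cos(y).
Then F(pi) - F(0) = (-1) - (1) = -2.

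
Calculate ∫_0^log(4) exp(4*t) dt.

Let u = exp(t), so du = exp(t) dt. When t = 0, u = 1; when t = log(4), u = 4.
The integral becomes ∫ u**3 du from 1 to 4, with antiderivative u**4/4.
Back in t: F(t) = exp(4*t)/4.
Then F(log(4)) - F(0) = (64) - (1/4) = 255/4.

255/4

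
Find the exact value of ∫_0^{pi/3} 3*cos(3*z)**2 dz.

pi/2

Use the identity cos^2(3*z) = (1 + cos(6*z))/2.
An antiderivative is F(z) = 3*z/2 + sin(6*z)/4.
Then F(pi/3) - F(0) = (pi/2) - (0) = pi/2.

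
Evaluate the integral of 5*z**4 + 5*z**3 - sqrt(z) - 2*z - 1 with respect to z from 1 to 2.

557/12 - 4*sqrt(2)/3

By the power rule, an antiderivative is F(z) = z**5 + 5*z**4/4 - 2*z**(3/2)/3 - z**2 - z.
Then F(2) - F(1) = (46 - 4*sqrt(2)/3) - (-5/12) = 557/12 - 4*sqrt(2)/3.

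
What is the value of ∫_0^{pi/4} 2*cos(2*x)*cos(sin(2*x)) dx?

sin(1)

Let u = sin(2*x), so du = 2*cos(2*x) dx. When x = 0, u = 0; when x = pi/4, u = 1.
The integral becomes ∫ cos(u) du from 0 to 1, with antiderivative sin(u).
Back in x: F(x) = sin(sin(2*x)).
Then F(pi/4) - F(0) = (sin(1)) - (0) = sin(1).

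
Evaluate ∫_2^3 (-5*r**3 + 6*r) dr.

-265/4

By the power rule, an antiderivative is F(r) = -5*r**4/4 + 3*r**2.
Then F(3) - F(2) = (-297/4) - (-8) = -265/4.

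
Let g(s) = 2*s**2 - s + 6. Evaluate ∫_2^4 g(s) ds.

130/3

By the power rule, an antiderivative is F(s) = 2*s**3/3 - s**2/2 + 6*s.
Then F(4) - F(2) = (176/3) - (46/3) = 130/3.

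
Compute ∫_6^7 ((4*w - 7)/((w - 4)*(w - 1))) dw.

log(81/20)

Factor the denominator: w**2 - 5*w + 4 = (w - 1)(w - 4).
Partial fractions: (4*w - 7)/((w - 4)*(w - 1)) = 1/(w - 1) + 3/(w - 4).
An antiderivative is F(w) = 3*log(w - 4) + log(w - 1).
Then F(7) - F(6) = (log(2) + 4*log(3)) - (log(40)) = log(81/20).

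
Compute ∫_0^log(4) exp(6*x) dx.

Let u = exp(x), so du = exp(x) dx. When x = 0, u = 1; when x = log(4), u = 4.
The integral becomes ∫ u**5 du from 1 to 4, with antiderivative u**6/6.
Back in x: F(x) = exp(6*x)/6.
Then F(log(4)) - F(0) = (2048/3) - (1/6) = 1365/2.

1365/2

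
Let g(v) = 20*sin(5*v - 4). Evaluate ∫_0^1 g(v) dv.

Let u = 5*v - 4, so du = 5 dv. When v = 0, u = -4; when v = 1, u = 1.
The integral becomes 4·∫ sin(u) du from -4 to 1, with antiderivative -4*cos(u).
Back in v: F(v) = -4*cos(5*v - 4).
Then F(1) - F(0) = (-4*cos(1)) - (-4*cos(4)) = 4*cos(4) - 4*cos(1).

4*cos(4) - 4*cos(1)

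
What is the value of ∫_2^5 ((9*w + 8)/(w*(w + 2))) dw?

Factor the denominator: w**2 + 2*w = (w + 2)w.
Partial fractions: (9*w + 8)/(w*(w + 2)) = 5/(w + 2) + 4/w.
An antiderivative is F(w) = 4*log(w) + 5*log(w + 2).
Then F(5) - F(2) = (4*log(5) + 5*log(7)) - (14*log(2)) = -14*log(2) + 4*log(5) + 5*log(7).

-14*log(2) + 4*log(5) + 5*log(7)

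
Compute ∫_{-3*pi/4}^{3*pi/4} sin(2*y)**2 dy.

3*pi/4

Use the identity sin^2(2*y) = (1 - cos(4*y))/2.
An antiderivative is F(y) = y/2 - sin(4*y)/8.
Then F(3*pi/4) - F(-3*pi/4) = (3*pi/8) - (-3*pi/8) = 3*pi/4.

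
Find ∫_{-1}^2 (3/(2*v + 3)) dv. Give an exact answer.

An antiderivative is F(v) = 3*log(2*v + 3)/2.
Then F(2) - F(-1) = (3*log(7)/2) - (0) = 3*log(7)/2.

3*log(7)/2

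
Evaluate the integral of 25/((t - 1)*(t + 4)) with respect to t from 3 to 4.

Factor the denominator: t**2 + 3*t - 4 = (t + 4)(t - 1).
Partial fractions: 25/((t - 1)*(t + 4)) = -5/(t + 4) + 5/(t - 1).
An antiderivative is F(t) = 5*log(t - 1) - 5*log(t + 4).
Then F(4) - F(3) = (-15*log(2) + 5*log(3)) - (-5*log(7) + 5*log(2)) = -20*log(2) + 5*log(3) + 5*log(7).

-20*log(2) + 5*log(3) + 5*log(7)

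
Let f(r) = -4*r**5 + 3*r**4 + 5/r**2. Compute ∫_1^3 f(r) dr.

By the power rule, an antiderivative is F(r) = -2*r**6/3 + 3*r**5/5 - 5/r.
Then F(3) - F(1) = (-5128/15) - (-76/15) = -1684/5.

-1684/5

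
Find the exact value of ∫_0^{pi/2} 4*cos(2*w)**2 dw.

Use the identity cos^2(2*w) = (1 + cos(4*w))/2.
An antiderivative is F(w) = 2*w + sin(4*w)/2.
Then F(pi/2) - F(0) = (pi) - (0) = pi.

pi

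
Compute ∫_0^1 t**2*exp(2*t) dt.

Integrate by parts twice (u = t^2, dv = exp(2*t) dt).
An antiderivative is F(t) = (2*t**2 - 2*t + 1)*exp(2*t)/4.
Then F(1) - F(0) = (exp(2)/4) - (1/4) = -1/4 + exp(2)/4.

-1/4 + exp(2)/4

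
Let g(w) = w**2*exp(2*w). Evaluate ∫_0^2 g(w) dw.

-1/4 + 5*exp(4)/4

Integrate by parts twice (u = w^2, dv = exp(2*w) dw).
An antiderivative is F(w) = (2*w**2 - 2*w + 1)*exp(2*w)/4.
Then F(2) - F(0) = (5*exp(4)/4) - (1/4) = -1/4 + 5*exp(4)/4.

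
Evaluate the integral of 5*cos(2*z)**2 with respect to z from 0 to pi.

5*pi/2

Use the identity cos^2(2*z) = (1 + cos(4*z))/2.
An antiderivative is F(z) = 5*z/2 + 5*sin(4*z)/8.
Then F(pi) - F(0) = (5*pi/2) - (0) = 5*pi/2.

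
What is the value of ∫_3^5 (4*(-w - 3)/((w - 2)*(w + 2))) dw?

-5*log(3) - log(5) + log(7)

Factor the denominator: w**2 - 4 = (w + 2)(w - 2).
Partial fractions: 4*(-w - 3)/((w - 2)*(w + 2)) = 1/(w + 2) - 5/(w - 2).
An antiderivative is F(w) = -5*log(w - 2) + log(w + 2).
Then F(5) - F(3) = (-5*log(3) + log(7)) - (log(5)) = -5*log(3) - log(5) + log(7).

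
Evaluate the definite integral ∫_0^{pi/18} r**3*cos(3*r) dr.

Integrate by parts 3 times (u = r^3, dv = cos(3*r) dr).
An antiderivative is F(r) = r**3*sin(3*r)/3 + r**2*cos(3*r)/3 - 2*r*sin(3*r)/9 - 2*cos(3*r)/27.
Then F(pi/18) - F(0) = (-sqrt(3)/27 - pi/162 + pi**3/34992 + sqrt(3)*pi**2/1944) - (-2/27) = -sqrt(3)/27 - pi/162 + pi**3/34992 + sqrt(3)*pi**2/1944 + 2/27.

-sqrt(3)/27 - pi/162 + pi**3/34992 + sqrt(3)*pi**2/1944 + 2/27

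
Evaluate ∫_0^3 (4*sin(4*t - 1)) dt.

-cos(11) + cos(1)

Let u = 4*t - 1, so du = 4 dt. When t = 0, u = -1; when t = 3, u = 11.
The integral becomes ∫ sin(u) du from -1 to 11, with antiderivative -cos(u).
Back in t: F(t) = -cos(4*t - 1).
Then F(3) - F(0) = (-cos(11)) - (-cos(1)) = -cos(11) + cos(1).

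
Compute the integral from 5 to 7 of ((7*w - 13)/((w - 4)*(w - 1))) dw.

Factor the denominator: w**2 - 5*w + 4 = (w - 1)(w - 4).
Partial fractions: (7*w - 13)/((w - 4)*(w - 1)) = 2/(w - 1) + 5/(w - 4).
An antiderivative is F(w) = 5*log(w - 4) + 2*log(w - 1).
Then F(7) - F(5) = (2*log(2) + 7*log(3)) - (log(16)) = -2*log(2) + 7*log(3).

-2*log(2) + 7*log(3)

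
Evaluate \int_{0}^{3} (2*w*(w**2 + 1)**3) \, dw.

9999/4

Let u = w**2 + 1, so du = 2*w dw. When w = 0, u = 1; when w = 3, u = 10.
The integral becomes ∫ u**3 du from 1 to 10, with antiderivative u**4/4.
Back in w: F(w) = (w**2 + 1)**4/4.
Then F(3) - F(0) = (2500) - (1/4) = 9999/4.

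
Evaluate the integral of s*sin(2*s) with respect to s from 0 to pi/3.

sqrt(3)/8 + pi/12

Integrate by parts once (u = s, dv = sin(2*s) ds).
An antiderivative is F(s) = -s*cos(2*s)/2 + sin(2*s)/4.
Then F(pi/3) - F(0) = (sqrt(3)/8 + pi/12) - (0) = sqrt(3)/8 + pi/12.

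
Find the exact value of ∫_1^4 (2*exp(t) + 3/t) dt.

An antiderivative is F(t) = 2*exp(t) + 3*log(t).
Then F(4) - F(1) = (log(64) + 2*exp(4)) - (2*exp(1)) = -2*exp(1) + 6*log(2) + 2*exp(4).

-2*exp(1) + 6*log(2) + 2*exp(4)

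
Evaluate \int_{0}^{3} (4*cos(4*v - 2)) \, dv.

sin(10) + sin(2)

Let u = 4*v - 2, so du = 4 dv. When v = 0, u = -2; when v = 3, u = 10.
The integral becomes ∫ cos(u) du from -2 to 10, with antiderivative sin(u).
Back in v: F(v) = sin(4*v - 2).
Then F(3) - F(0) = (sin(10)) - (-sin(2)) = sin(10) + sin(2).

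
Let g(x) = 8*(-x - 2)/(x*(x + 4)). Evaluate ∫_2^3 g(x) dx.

-4*log(7) + 8*log(2)

Factor the denominator: x**2 + 4*x = (x + 4)x.
Partial fractions: 8*(-x - 2)/(x*(x + 4)) = -4/(x + 4) - 4/x.
An antiderivative is F(x) = -4*log(x) - 4*log(x + 4).
Then F(3) - F(2) = (-4*log(7) - 4*log(3)) - (-8*log(2) - 4*log(3)) = -4*log(7) + 8*log(2).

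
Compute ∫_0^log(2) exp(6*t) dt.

Let u = exp(t), so du = exp(t) dt. When t = 0, u = 1; when t = log(2), u = 2.
The integral becomes ∫ u**5 du from 1 to 2, with antiderivative u**6/6.
Back in t: F(t) = exp(6*t)/6.
Then F(log(2)) - F(0) = (32/3) - (1/6) = 21/2.

21/2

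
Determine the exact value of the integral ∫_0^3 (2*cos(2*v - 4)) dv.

sin(4) + sin(2)

Let u = 2*v - 4, so du = 2 dv. When v = 0, u = -4; when v = 3, u = 2.
The integral becomes ∫ cos(u) du from -4 to 2, with antiderivative sin(u).
Back in v: F(v) = sin(2*v - 4).
Then F(3) - F(0) = (sin(2)) - (-sin(4)) = sin(4) + sin(2).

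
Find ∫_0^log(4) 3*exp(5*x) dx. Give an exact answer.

3069/5

Let u = exp(x), so du = exp(x) dx. When x = 0, u = 1; when x = log(4), u = 4.
The integral becomes 3·∫ u**4 du from 1 to 4, with antiderivative 3*u**5/5.
Back in x: F(x) = 3*exp(5*x)/5.
Then F(log(4)) - F(0) = (3072/5) - (3/5) = 3069/5.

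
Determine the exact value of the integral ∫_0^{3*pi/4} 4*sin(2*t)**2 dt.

3*pi/2

Use the identity sin^2(2*t) = (1 - cos(4*t))/2.
An antiderivative is F(t) = 2*t - sin(4*t)/2.
Then F(3*pi/4) - F(0) = (3*pi/2) - (0) = 3*pi/2.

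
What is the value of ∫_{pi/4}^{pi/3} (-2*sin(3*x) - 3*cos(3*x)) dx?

An antiderivative is F(x) = -sin(3*x) + 2*cos(3*x)/3.
Then F(pi/3) - F(pi/4) = (-2/3) - (-5*sqrt(2)/6) = -2/3 + 5*sqrt(2)/6.

-2/3 + 5*sqrt(2)/6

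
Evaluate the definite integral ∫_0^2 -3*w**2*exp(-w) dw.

-6 + 30*exp(-2)

Integrate by parts twice (u = w^2, dv = -3*exp(-w) dw).
An antiderivative is F(w) = (3*w**2 + 6*w + 6)*exp(-w).
Then F(2) - F(0) = (30*exp(-2)) - (6) = -6 + 30*exp(-2).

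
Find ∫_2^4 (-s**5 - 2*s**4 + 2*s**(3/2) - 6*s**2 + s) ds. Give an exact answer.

-5746/5 - 16*sqrt(2)/5

By the power rule, an antiderivative is F(s) = -s**6/6 + 4*s**(5/2)/5 - 2*s**5/5 - 2*s**3 + s**2/2.
Then F(4) - F(2) = (-3560/3) - (-562/15 + 16*sqrt(2)/5) = -5746/5 - 16*sqrt(2)/5.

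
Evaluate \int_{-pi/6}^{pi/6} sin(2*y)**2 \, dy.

Use the identity sin^2(2*y) = (1 - cos(4*y))/2.
An antiderivative is F(y) = y/2 - sin(4*y)/8.
Then F(pi/6) - F(-pi/6) = (-sqrt(3)/16 + pi/12) - (-pi/12 + sqrt(3)/16) = -sqrt(3)/8 + pi/6.

-sqrt(3)/8 + pi/6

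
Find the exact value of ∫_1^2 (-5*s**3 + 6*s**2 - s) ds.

-25/4

By the power rule, an antiderivative is F(s) = -5*s**4/4 + 2*s**3 - s**2/2.
Then F(2) - F(1) = (-6) - (1/4) = -25/4.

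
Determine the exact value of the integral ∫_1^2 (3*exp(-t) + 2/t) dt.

-3*exp(-2) + 3*exp(-1) + 2*log(2)

An antiderivative is F(t) = 2*log(t) - 3*exp(-t).
Then F(2) - F(1) = (-3*exp(-2) + 2*log(2)) - (-3*exp(-1)) = -3*exp(-2) + 3*exp(-1) + 2*log(2).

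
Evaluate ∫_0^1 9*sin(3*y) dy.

3 - 3*cos(3)

Let u = 3*y, so du = 3 dy. When y = 0, u = 0; when y = 1, u = 3.
The integral becomes 3·∫ sin(u) du from 0 to 3, with antiderivative -3*cos(u).
Back in y: F(y) = -3*cos(3*y).
Then F(1) - F(0) = (-3*cos(3)) - (-3) = 3 - 3*cos(3).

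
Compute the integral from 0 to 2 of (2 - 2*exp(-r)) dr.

2*exp(-2) + 2

An antiderivative is F(r) = 2*r + 2*exp(-r).
Then F(2) - F(0) = (2*exp(-2) + 4) - (2) = 2*exp(-2) + 2.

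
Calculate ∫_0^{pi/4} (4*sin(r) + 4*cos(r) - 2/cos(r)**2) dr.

2

An antiderivative is F(r) = 4*sin(r) - 4*cos(r) - 2*tan(r).
Then F(pi/4) - F(0) = (-2) - (-4) = 2.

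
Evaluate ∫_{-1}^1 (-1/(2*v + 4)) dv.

-log(6)/2 + log(2)/2

An antiderivative is F(v) = -log(2*v + 4)/2.
Then F(1) - F(-1) = (-log(6)/2) - (-log(2)/2) = -log(6)/2 + log(2)/2.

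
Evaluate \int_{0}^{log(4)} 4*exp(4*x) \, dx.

Let u = exp(x), so du = exp(x) dx. When x = 0, u = 1; when x = log(4), u = 4.
The integral becomes 4·∫ u**3 du from 1 to 4, with antiderivative u**4.
Back in x: F(x) = exp(4*x).
Then F(log(4)) - F(0) = (256) - (1) = 255.

255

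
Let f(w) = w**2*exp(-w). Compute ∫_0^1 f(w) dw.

2 - 5*exp(-1)

Integrate by parts twice (u = w^2, dv = exp(-w) dw).
An antiderivative is F(w) = (-w**2 - 2*w - 2)*exp(-w).
Then F(1) - F(0) = (-5*exp(-1)) - (-2) = 2 - 5*exp(-1).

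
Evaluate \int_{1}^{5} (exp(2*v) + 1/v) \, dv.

-exp(2)/2 + log(5) + exp(10)/2

An antiderivative is F(v) = exp(2*v)/2 + log(v).
Then F(5) - F(1) = (log(5) + exp(10)/2) - (exp(2)/2) = -exp(2)/2 + log(5) + exp(10)/2.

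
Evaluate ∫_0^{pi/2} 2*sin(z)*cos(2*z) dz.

-2/3

Use the identity sin(z)cos(2*z) = [sin(3*z) + sin(-z)]/2.
An antiderivative is F(z) = cos(z) - cos(3*z)/3.
Then F(pi/2) - F(0) = (0) - (2/3) = -2/3.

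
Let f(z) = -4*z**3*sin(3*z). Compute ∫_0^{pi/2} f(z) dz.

-8/27 + pi**2/3

Integrate by parts 3 times (u = z^3, dv = -4*sin(3*z) dz).
An antiderivative is F(z) = 4*z**3*cos(3*z)/3 - 4*z**2*sin(3*z)/3 - 8*z*cos(3*z)/9 + 8*sin(3*z)/27.
Then F(pi/2) - F(0) = (-8/27 + pi**2/3) - (0) = -8/27 + pi**2/3.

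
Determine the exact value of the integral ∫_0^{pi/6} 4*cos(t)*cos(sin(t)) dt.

4*sin(1/2)

Let u = sin(t), so du = cos(t) dt. When t = 0, u = 0; when t = pi/6, u = 1/2.
The integral becomes 4·∫ cos(u) du from 0 to 1/2, with antiderivative 4*sin(u).
Back in t: F(t) = 4*sin(sin(t)).
Then F(pi/6) - F(0) = (4*sin(1/2)) - (0) = 4*sin(1/2).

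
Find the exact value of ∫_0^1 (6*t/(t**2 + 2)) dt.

log(27/8)

Let u = t**2 + 2, so du = 2*t dt. When t = 0, u = 2; when t = 1, u = 3.
The integral becomes 3·∫ 1/u du from 2 to 3, with antiderivative 3*log(u).
Back in t: F(t) = 3*log(t**2 + 2).
Then F(1) - F(0) = (log(27)) - (log(8)) = log(27/8).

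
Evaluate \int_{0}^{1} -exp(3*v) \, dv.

1/3 - exp(3)/3

An antiderivative is F(v) = -exp(3*v)/3.
Then F(1) - F(0) = (-exp(3)/3) - (-1/3) = 1/3 - exp(3)/3.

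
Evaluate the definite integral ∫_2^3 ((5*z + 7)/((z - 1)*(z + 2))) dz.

Factor the denominator: z**2 + z - 2 = (z + 2)(z - 1).
Partial fractions: (5*z + 7)/((z - 1)*(z + 2)) = 1/(z + 2) + 4/(z - 1).
An antiderivative is F(z) = 4*log(z - 1) + log(z + 2).
Then F(3) - F(2) = (log(80)) - (log(4)) = log(20).

log(20)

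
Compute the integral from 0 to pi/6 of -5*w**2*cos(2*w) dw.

Integrate by parts twice (u = w^2, dv = -5*cos(2*w) dw).
An antiderivative is F(w) = -5*w**2*sin(2*w)/2 - 5*w*cos(2*w)/2 + 5*sin(2*w)/4.
Then F(pi/6) - F(0) = (-5*pi/24 - 5*sqrt(3)*pi**2/144 + 5*sqrt(3)/8) - (0) = -5*pi/24 - 5*sqrt(3)*pi**2/144 + 5*sqrt(3)/8.

-5*pi/24 - 5*sqrt(3)*pi**2/144 + 5*sqrt(3)/8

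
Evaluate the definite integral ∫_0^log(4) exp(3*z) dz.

21

Let u = exp(z), so du = exp(z) dz. When z = 0, u = 1; when z = log(4), u = 4.
The integral becomes ∫ u**2 du from 1 to 4, with antiderivative u**3/3.
Back in z: F(z) = exp(3*z)/3.
Then F(log(4)) - F(0) = (64/3) - (1/3) = 21.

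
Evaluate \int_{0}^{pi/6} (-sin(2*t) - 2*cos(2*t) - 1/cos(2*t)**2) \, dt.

-sqrt(3) - 1/4

An antiderivative is F(t) = -sin(2*t) + cos(2*t)/2 - tan(2*t)/2.
Then F(pi/6) - F(0) = (1/4 - sqrt(3)) - (1/2) = -sqrt(3) - 1/4.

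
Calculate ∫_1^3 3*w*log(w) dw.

-6 + 27*log(3)/2

Integrate by parts once (u = ln w, dv = 3*w dw).
An antiderivative is F(w) = 3*w**2*(2*log(w) - 1)/4.
Then F(3) - F(1) = (-27/4 + 27*log(3)/2) - (-3/4) = -6 + 27*log(3)/2.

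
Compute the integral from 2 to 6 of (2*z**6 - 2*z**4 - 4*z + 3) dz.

2687844/35

By the power rule, an antiderivative is F(z) = 2*z**7/7 - 2*z**5/5 - 2*z**2 + 3*z.
Then F(6) - F(2) = (2688606/35) - (762/35) = 2687844/35.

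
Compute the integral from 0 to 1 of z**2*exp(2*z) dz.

-1/4 + exp(2)/4

Integrate by parts twice (u = z^2, dv = exp(2*z) dz).
An antiderivative is F(z) = (2*z**2 - 2*z + 1)*exp(2*z)/4.
Then F(1) - F(0) = (exp(2)/4) - (1/4) = -1/4 + exp(2)/4.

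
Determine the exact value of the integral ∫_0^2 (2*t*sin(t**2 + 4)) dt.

Let u = t**2 + 4, so du = 2*t dt. When t = 0, u = 4; when t = 2, u = 8.
The integral becomes ∫ sin(u) du from 4 to 8, with antiderivative -cos(u).
Back in t: F(t) = -cos(t**2 + 4).
Then F(2) - F(0) = (-cos(8)) - (-cos(4)) = cos(4) - cos(8).

cos(4) - cos(8)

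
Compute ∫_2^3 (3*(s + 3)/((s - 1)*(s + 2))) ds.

Factor the denominator: s**2 + s - 2 = (s + 2)(s - 1).
Partial fractions: 3*(s + 3)/((s - 1)*(s + 2)) = -1/(s + 2) + 4/(s - 1).
An antiderivative is F(s) = 4*log(s - 1) - log(s + 2).
Then F(3) - F(2) = (log(16/5)) - (-log(4)) = log(64/5).

log(64/5)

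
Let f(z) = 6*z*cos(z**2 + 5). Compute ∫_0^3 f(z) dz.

-3*sin(5) + 3*sin(14)

Let u = z**2 + 5, so du = 2*z dz. When z = 0, u = 5; when z = 3, u = 14.
The integral becomes 3·∫ cos(u) du from 5 to 14, with antiderivative 3*sin(u).
Back in z: F(z) = 3*sin(z**2 + 5).
Then F(3) - F(0) = (3*sin(14)) - (3*sin(5)) = -3*sin(5) + 3*sin(14).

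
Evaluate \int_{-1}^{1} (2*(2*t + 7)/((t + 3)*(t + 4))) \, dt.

log(100/9)

Factor the denominator: t**2 + 7*t + 12 = (t + 4)(t + 3).
Partial fractions: 2*(2*t + 7)/((t + 3)*(t + 4)) = 2/(t + 4) + 2/(t + 3).
An antiderivative is F(t) = 2*log(t + 3) + 2*log(t + 4).
Then F(1) - F(-1) = (4*log(2) + 2*log(5)) - (log(36)) = log(100/9).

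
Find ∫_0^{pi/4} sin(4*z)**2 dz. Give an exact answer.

Use the identity sin^2(4*z) = (1 - cos(8*z))/2.
An antiderivative is F(z) = z/2 - sin(8*z)/16.
Then F(pi/4) - F(0) = (pi/8) - (0) = pi/8.

pi/8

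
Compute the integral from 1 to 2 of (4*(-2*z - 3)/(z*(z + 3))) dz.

Factor the denominator: z**2 + 3*z = (z + 3)z.
Partial fractions: 4*(-2*z - 3)/(z*(z + 3)) = -4/(z + 3) - 4/z.
An antiderivative is F(z) = -4*log(z) - 4*log(z + 3).
Then F(2) - F(1) = (-4*log(5) - 4*log(2)) - (-8*log(2)) = -4*log(5) + 4*log(2).

-4*log(5) + 4*log(2)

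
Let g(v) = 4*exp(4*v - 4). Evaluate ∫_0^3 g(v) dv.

Let u = 4*v - 4, so du = 4 dv. When v = 0, u = -4; when v = 3, u = 8.
The integral becomes ∫ exp(u) du from -4 to 8, with antiderivative exp(u).
Back in v: F(v) = exp(4*v - 4).
Then F(3) - F(0) = (exp(8)) - (exp(-4)) = -(1 - exp(12))*exp(-4).

-(1 - exp(12))*exp(-4)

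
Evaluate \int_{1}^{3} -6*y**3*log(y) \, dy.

Integrate by parts once (u = ln y, dv = -6*y**3 dy).
An antiderivative is F(y) = -3*y**4*(4*log(y) - 1)/8.
Then F(3) - F(1) = (243/8 - 243*log(3)/2) - (3/8) = 30 - 243*log(3)/2.

30 - 243*log(3)/2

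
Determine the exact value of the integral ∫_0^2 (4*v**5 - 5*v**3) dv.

68/3

By the power rule, an antiderivative is F(v) = 2*v**6/3 - 5*v**4/4.
Then F(2) - F(0) = (68/3) - (0) = 68/3.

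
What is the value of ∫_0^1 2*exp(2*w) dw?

An antiderivative is F(w) = exp(2*w).
Then F(1) - F(0) = (exp(2)) - (1) = -1 + exp(2).

-1 + exp(2)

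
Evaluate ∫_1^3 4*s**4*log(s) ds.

-968/25 + 972*log(3)/5

Integrate by parts once (u = ln s, dv = 4*s**4 ds).
An antiderivative is F(s) = 4*s**5*(5*log(s) - 1)/25.
Then F(3) - F(1) = (-972/25 + 972*log(3)/5) - (-4/25) = -968/25 + 972*log(3)/5.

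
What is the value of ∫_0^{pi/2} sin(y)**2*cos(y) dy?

1/3

Let u = sin(y), so du = cos(y) dy. When y = 0, u = 0; when y = pi/2, u = 1.
The integral becomes ∫ u**2 du from 0 to 1, with antiderivative u**3/3.
Back in y: F(y) = sin(y)**3/3.
Then F(pi/2) - F(0) = (1/3) - (0) = 1/3.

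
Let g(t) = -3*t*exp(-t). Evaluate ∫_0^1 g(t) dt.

-3 + 6*exp(-1)

Integrate by parts once (u = t, dv = -3*exp(-t) dt).
An antiderivative is F(t) = (3*t + 3)*exp(-t).
Then F(1) - F(0) = (6*exp(-1)) - (3) = -3 + 6*exp(-1).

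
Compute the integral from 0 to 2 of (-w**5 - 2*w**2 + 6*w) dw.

-4

By the power rule, an antiderivative is F(w) = -w**6/6 - 2*w**3/3 + 3*w**2.
Then F(2) - F(0) = (-4) - (0) = -4.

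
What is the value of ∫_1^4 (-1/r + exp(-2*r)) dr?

An antiderivative is F(r) = -log(r) - exp(-2*r)/2.
Then F(4) - F(1) = (-2*log(2) - exp(-8)/2) - (-exp(-2)/2) = (-4*exp(8)*log(2) - 1 + exp(6))*exp(-8)/2.

(-4*exp(8)*log(2) - 1 + exp(6))*exp(-8)/2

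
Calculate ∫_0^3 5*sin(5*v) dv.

1 - cos(15)

Let u = 5*v, so du = 5 dv. When v = 0, u = 0; when v = 3, u = 15.
The integral becomes ∫ sin(u) du from 0 to 15, with antiderivative -cos(u).
Back in v: F(v) = -cos(5*v).
Then F(3) - F(0) = (-cos(15)) - (-1) = 1 - cos(15).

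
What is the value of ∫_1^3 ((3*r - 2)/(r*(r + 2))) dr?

Factor the denominator: r**2 + 2*r = (r + 2)r.
Partial fractions: (3*r - 2)/(r*(r + 2)) = 4/(r + 2) - 1/r.
An antiderivative is F(r) = -log(r) + 4*log(r + 2).
Then F(3) - F(1) = (-log(3) + 4*log(5)) - (log(81)) = -5*log(3) + 4*log(5).

-5*log(3) + 4*log(5)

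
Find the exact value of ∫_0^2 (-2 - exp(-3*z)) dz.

-13/3 + exp(-6)/3

An antiderivative is F(z) = -2*z + exp(-3*z)/3.
Then F(2) - F(0) = (-4 + exp(-6)/3) - (1/3) = -13/3 + exp(-6)/3.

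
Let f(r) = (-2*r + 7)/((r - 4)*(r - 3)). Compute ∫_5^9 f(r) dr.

-log(15)

Factor the denominator: r**2 - 7*r + 12 = (r - 3)(r - 4).
Partial fractions: (-2*r + 7)/((r - 4)*(r - 3)) = -1/(r - 3) - 1/(r - 4).
An antiderivative is F(r) = -log(r - 4) - log(r - 3).
Then F(9) - F(5) = (-log(30)) - (-log(2)) = -log(15).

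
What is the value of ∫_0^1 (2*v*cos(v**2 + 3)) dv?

Let u = v**2 + 3, so du = 2*v dv. When v = 0, u = 3; when v = 1, u = 4.
The integral becomes ∫ cos(u) du from 3 to 4, with antiderivative sin(u).
Back in v: F(v) = sin(v**2 + 3).
Then F(1) - F(0) = (sin(4)) - (sin(3)) = sin(4) - sin(3).

sin(4) - sin(3)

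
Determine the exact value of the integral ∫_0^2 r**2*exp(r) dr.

Integrate by parts twice (u = r^2, dv = exp(r) dr).
An antiderivative is F(r) = (r**2 - 2*r + 2)*exp(r).
Then F(2) - F(0) = (2*exp(2)) - (2) = -2 + 2*exp(2).

-2 + 2*exp(2)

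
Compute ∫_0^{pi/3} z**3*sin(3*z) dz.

Integrate by parts 3 times (u = z^3, dv = sin(3*z) dz).
An antiderivative is F(z) = -z**3*cos(3*z)/3 + z**2*sin(3*z)/3 + 2*z*cos(3*z)/9 - 2*sin(3*z)/27.
Then F(pi/3) - F(0) = (pi*(-6 + pi**2)/81) - (0) = pi*(-6 + pi**2)/81.

pi*(-6 + pi**2)/81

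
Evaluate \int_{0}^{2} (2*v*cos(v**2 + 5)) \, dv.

Let u = v**2 + 5, so du = 2*v dv. When v = 0, u = 5; when v = 2, u = 9.
The integral becomes ∫ cos(u) du from 5 to 9, with antiderivative sin(u).
Back in v: F(v) = sin(v**2 + 5).
Then F(2) - F(0) = (sin(9)) - (sin(5)) = sin(9) - sin(5).

sin(9) - sin(5)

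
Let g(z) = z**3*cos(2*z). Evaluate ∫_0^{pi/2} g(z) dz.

3/4 - 3*pi**2/16

Integrate by parts 3 times (u = z^3, dv = cos(2*z) dz).
An antiderivative is F(z) = z**3*sin(2*z)/2 + 3*z**2*cos(2*z)/4 - 3*z*sin(2*z)/4 - 3*cos(2*z)/8.
Then F(pi/2) - F(0) = (3/8 - 3*pi**2/16) - (-3/8) = 3/4 - 3*pi**2/16.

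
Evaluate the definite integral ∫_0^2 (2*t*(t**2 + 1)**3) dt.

156

Let u = t**2 + 1, so du = 2*t dt. When t = 0, u = 1; when t = 2, u = 5.
The integral becomes ∫ u**3 du from 1 to 5, with antiderivative u**4/4.
Back in t: F(t) = (t**2 + 1)**4/4.
Then F(2) - F(0) = (625/4) - (1/4) = 156.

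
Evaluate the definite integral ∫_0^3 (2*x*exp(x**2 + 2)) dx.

Let u = x**2 + 2, so du = 2*x dx. When x = 0, u = 2; when x = 3, u = 11.
The integral becomes ∫ exp(u) du from 2 to 11, with antiderivative exp(u).
Back in x: F(x) = exp(x**2 + 2).
Then F(3) - F(0) = (exp(11)) - (exp(2)) = -exp(2) + exp(11).

-exp(2) + exp(11)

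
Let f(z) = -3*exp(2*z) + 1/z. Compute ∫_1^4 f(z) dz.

-3*exp(8)/2 + log(4) + 3*exp(2)/2

An antiderivative is F(z) = -3*exp(2*z)/2 + log(z).
Then F(4) - F(1) = (-3*exp(8)/2 + log(4)) - (-3*exp(2)/2) = -3*exp(8)/2 + log(4) + 3*exp(2)/2.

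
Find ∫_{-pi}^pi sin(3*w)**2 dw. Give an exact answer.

pi

Use the identity sin^2(3*w) = (1 - cos(6*w))/2.
An antiderivative is F(w) = w/2 - sin(6*w)/12.
Then F(pi) - F(-pi) = (pi/2) - (-pi/2) = pi.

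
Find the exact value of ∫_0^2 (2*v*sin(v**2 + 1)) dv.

-cos(5) + cos(1)

Let u = v**2 + 1, so du = 2*v dv. When v = 0, u = 1; when v = 2, u = 5.
The integral becomes ∫ sin(u) du from 1 to 5, with antiderivative -cos(u).
Back in v: F(v) = -cos(v**2 + 1).
Then F(2) - F(0) = (-cos(5)) - (-cos(1)) = -cos(5) + cos(1).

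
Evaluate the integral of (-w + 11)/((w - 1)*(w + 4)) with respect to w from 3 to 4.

-11*log(2) + 2*log(3) + 3*log(7)

Factor the denominator: w**2 + 3*w - 4 = (w + 4)(w - 1).
Partial fractions: (-w + 11)/((w - 1)*(w + 4)) = -3/(w + 4) + 2/(w - 1).
An antiderivative is F(w) = 2*log(w - 1) - 3*log(w + 4).
Then F(4) - F(3) = (-9*log(2) + 2*log(3)) - (-3*log(7) + 2*log(2)) = -11*log(2) + 2*log(3) + 3*log(7).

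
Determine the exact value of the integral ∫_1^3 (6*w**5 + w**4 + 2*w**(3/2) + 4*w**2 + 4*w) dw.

36*sqrt(3)/5 + 12394/15

By the power rule, an antiderivative is F(w) = w**6 + 4*w**(5/2)/5 + w**5/5 + 4*w**3/3 + 2*w**2.
Then F(3) - F(1) = (36*sqrt(3)/5 + 4158/5) - (16/3) = 36*sqrt(3)/5 + 12394/15.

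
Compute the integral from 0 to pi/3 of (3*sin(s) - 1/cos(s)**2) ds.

An antiderivative is F(s) = -3*cos(s) - tan(s).
Then F(pi/3) - F(0) = (-sqrt(3) - 3/2) - (-3) = 3/2 - sqrt(3).

3/2 - sqrt(3)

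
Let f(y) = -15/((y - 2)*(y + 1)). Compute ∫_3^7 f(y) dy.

Factor the denominator: y**2 - y - 2 = (y + 1)(y - 2).
Partial fractions: -15/((y - 2)*(y + 1)) = 5/(y + 1) - 5/(y - 2).
An antiderivative is F(y) = -5*log(y - 2) + 5*log(y + 1).
Then F(7) - F(3) = (-5*log(5) + 15*log(2)) - (10*log(2)) = -5*log(5) + 5*log(2).

-5*log(5) + 5*log(2)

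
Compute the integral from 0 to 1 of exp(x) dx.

-1 + E

An antiderivative is F(x) = exp(x).
Then F(1) - F(0) = (E) - (1) = -1 + E.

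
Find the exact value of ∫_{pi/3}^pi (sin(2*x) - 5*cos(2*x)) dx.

An antiderivative is F(x) = -5*sin(2*x)/2 - cos(2*x)/2.
Then F(pi) - F(pi/3) = (-1/2) - (1/4 - 5*sqrt(3)/4) = -3/4 + 5*sqrt(3)/4.

-3/4 + 5*sqrt(3)/4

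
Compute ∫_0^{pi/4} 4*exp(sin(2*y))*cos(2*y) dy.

Let u = sin(2*y), so du = 2*cos(2*y) dy. When y = 0, u = 0; when y = pi/4, u = 1.
The integral becomes 2·∫ exp(u) du from 0 to 1, with antiderivative 2*exp(u).
Back in y: F(y) = 2*exp(sin(2*y)).
Then F(pi/4) - F(0) = (2*E) - (2) = -2 + 2*E.

-2 + 2*E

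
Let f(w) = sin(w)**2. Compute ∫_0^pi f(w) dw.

Use the identity sin^2(w) = (1 - cos(2*w))/2.
An antiderivative is F(w) = w/2 - sin(2*w)/4.
Then F(pi) - F(0) = (pi/2) - (0) = pi/2.

pi/2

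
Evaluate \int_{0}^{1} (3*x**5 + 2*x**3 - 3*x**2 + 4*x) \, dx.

By the power rule, an antiderivative is F(x) = x**6/2 + x**4/2 - x**3 + 2*x**2.
Then F(1) - F(0) = (2) - (0) = 2.

2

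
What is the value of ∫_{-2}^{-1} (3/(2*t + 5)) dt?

An antiderivative is F(t) = 3*log(2*t + 5)/2.
Then F(-1) - F(-2) = (3*log(3)/2) - (0) = 3*log(3)/2.

3*log(3)/2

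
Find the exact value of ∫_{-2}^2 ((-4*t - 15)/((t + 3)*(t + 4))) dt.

-3*log(5) - log(3)

Factor the denominator: t**2 + 7*t + 12 = (t + 4)(t + 3).
Partial fractions: (-4*t - 15)/((t + 3)*(t + 4)) = -1/(t + 4) - 3/(t + 3).
An antiderivative is F(t) = -3*log(t + 3) - log(t + 4).
Then F(2) - F(-2) = (-3*log(5) - log(3) - log(2)) - (-log(2)) = -3*log(5) - log(3).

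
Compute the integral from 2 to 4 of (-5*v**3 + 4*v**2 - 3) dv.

-694/3

By the power rule, an antiderivative is F(v) = -5*v**4/4 + 4*v**3/3 - 3*v.
Then F(4) - F(2) = (-740/3) - (-46/3) = -694/3.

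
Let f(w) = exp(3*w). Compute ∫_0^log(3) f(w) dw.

26/3

Let u = exp(w), so du = exp(w) dw. When w = 0, u = 1; when w = log(3), u = 3.
The integral becomes ∫ u**2 du from 1 to 3, with antiderivative u**3/3.
Back in w: F(w) = exp(3*w)/3.
Then F(log(3)) - F(0) = (9) - (1/3) = 26/3.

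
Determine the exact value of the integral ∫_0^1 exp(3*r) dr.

-1/3 + exp(3)/3

An antiderivative is F(r) = exp(3*r)/3.
Then F(1) - F(0) = (exp(3)/3) - (1/3) = -1/3 + exp(3)/3.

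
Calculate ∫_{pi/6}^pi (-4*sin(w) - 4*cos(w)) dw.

An antiderivative is F(w) = -4*sin(w) + 4*cos(w).
Then F(pi) - F(pi/6) = (-4) - (-2 + 2*sqrt(3)) = -2*sqrt(3) - 2.

-2*sqrt(3) - 2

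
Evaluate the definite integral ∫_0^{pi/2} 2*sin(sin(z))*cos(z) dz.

Let u = sin(z), so du = cos(z) dz. When z = 0, u = 0; when z = pi/2, u = 1.
The integral becomes 2·∫ sin(u) du from 0 to 1, with antiderivative -2*cos(u).
Back in z: F(z) = -2*cos(sin(z)).
Then F(pi/2) - F(0) = (-2*cos(1)) - (-2) = 2 - 2*cos(1).

2 - 2*cos(1)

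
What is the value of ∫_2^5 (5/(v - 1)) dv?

10*log(2)

An antiderivative is F(v) = 5*log(v - 1).
Then F(5) - F(2) = (10*log(2)) - (0) = 10*log(2).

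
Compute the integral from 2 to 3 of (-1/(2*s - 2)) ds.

An antiderivative is F(s) = -log(2*s - 2)/2.
Then F(3) - F(2) = (-log(2)) - (-log(2)/2) = -log(2)/2.

-log(2)/2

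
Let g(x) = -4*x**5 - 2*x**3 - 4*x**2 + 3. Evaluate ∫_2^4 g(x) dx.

-8630/3

By the power rule, an antiderivative is F(x) = -2*x**6/3 - x**4/2 - 4*x**3/3 + 3*x.
Then F(4) - F(2) = (-2932) - (-166/3) = -8630/3.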